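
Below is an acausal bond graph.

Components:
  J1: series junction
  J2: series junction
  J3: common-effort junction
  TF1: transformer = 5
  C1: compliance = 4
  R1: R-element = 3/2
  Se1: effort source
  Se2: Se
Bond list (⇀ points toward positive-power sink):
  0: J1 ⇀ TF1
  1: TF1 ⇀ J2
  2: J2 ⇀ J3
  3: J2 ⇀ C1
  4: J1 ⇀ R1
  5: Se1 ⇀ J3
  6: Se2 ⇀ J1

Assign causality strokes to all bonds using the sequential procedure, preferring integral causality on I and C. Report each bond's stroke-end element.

bond 0 |J1
bond 1 |TF1
bond 2 |J2
bond 3 |J2
bond 4 |R1
bond 5 |J3
bond 6 |J1

bond 5 stroke at J3  (source Se1 imposes e)
bond 6 stroke at J1  (source Se2 imposes e)
bond 2 stroke at J2  (J3 effort already set via bond 5)
bond 3 stroke at J2  (C1 outputs effort q/C1)
bond 1 stroke at TF1  (only one flow-in slot at J2)
bond 0 stroke at J1  (through TF1, causality passes straight; one stroke at TF1)
bond 4 stroke at R1  (only one flow-in slot at J1)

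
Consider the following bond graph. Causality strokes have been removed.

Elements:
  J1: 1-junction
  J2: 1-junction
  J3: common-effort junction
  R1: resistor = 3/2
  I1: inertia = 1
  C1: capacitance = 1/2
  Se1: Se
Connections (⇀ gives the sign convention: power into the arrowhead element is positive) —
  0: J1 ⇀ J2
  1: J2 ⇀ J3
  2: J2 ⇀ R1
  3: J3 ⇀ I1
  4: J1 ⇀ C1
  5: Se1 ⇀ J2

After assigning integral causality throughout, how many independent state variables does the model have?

bond 5 |J2  (source Se1 imposes e)
bond 3 |I1  (I1 outputs flow p/I1)
bond 1 |J3  (J3 needs exactly one e-in)
bond 0 |J2  (1-jn J2 has f-setter on 1)
bond 2 |J2  (1-jn J2 has f-setter on 1)
bond 4 |J1  (J1: bond 0 brought flow, rest push out)

2  (C1, I1 all integral)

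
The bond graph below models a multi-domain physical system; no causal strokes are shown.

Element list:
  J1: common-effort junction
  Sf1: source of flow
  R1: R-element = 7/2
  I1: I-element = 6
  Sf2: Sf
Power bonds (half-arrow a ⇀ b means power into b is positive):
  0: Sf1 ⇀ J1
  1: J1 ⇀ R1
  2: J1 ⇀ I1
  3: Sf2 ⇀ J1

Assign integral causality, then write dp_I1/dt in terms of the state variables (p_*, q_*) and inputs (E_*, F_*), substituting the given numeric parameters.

β0 |Sf1  (Sf1 (Sf) sets flow on bond)
β3 |Sf2  (Sf2: flow source, stroke at near end)
β2 |I1  (I1 integral (f out))
β1 |J1  (closing 0-jn rule on J1)

dp_I1/dt = 7*F_Sf1/2 + 7*F_Sf2/2 - 7*p_I1/12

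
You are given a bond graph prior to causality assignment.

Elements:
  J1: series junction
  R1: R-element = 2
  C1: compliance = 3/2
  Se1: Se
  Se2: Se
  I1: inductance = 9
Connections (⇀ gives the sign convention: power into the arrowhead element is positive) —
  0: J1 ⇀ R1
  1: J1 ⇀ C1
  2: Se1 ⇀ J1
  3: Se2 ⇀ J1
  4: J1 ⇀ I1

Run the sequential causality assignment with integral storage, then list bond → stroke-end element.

β0 stroke at J1
β1 stroke at J1
β2 stroke at J1
β3 stroke at J1
β4 stroke at I1

b2 stroke at J1  (Se1 (Se) sets effort on bond)
b3 stroke at J1  (source Se2 imposes e)
b1 stroke at J1  (C1 outputs effort q/C1)
b4 stroke at I1  (prefer integral on I1)
b0 stroke at J1  (J1: bond 4 brought flow, rest push out)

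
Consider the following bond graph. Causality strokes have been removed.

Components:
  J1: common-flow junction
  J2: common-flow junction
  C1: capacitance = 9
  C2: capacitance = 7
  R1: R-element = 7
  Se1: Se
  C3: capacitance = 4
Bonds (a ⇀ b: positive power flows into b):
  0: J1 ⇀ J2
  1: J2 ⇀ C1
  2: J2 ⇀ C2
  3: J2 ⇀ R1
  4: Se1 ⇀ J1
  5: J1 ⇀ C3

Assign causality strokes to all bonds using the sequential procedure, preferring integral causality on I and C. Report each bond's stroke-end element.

bond 0 →J2
bond 1 →J2
bond 2 →J2
bond 3 →R1
bond 4 →J1
bond 5 →J1

bond 4 |J1  (Se1: effort source, stroke at far end)
bond 1 |J2  (prefer integral on C1)
bond 2 |J2  (C2 integral (e out))
bond 5 |J1  (C3 integral (e out))
bond 0 |J2  (J1: last free bond brings flow in)
bond 3 |R1  (closing 1-jn rule on J2)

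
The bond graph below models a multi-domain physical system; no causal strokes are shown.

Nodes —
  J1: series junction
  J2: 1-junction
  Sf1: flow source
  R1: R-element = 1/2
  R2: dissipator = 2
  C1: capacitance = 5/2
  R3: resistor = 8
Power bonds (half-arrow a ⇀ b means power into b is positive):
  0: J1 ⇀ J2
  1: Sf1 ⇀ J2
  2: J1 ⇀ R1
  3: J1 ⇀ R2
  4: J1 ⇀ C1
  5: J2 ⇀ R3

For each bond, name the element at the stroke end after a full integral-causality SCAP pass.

β0 →J2
β1 →Sf1
β2 →J1
β3 →J1
β4 →J1
β5 →J2

β1 →Sf1  (source Sf1 imposes f)
β0 →J2  (J2 flow already set via bond 1)
β5 →J2  (1-jn J2 has f-setter on 1)
β2 →J1  (1-jn J1 has f-setter on 0)
β3 →J1  (common-f at J1 fixed by 0)
β4 →J1  (common-f at J1 fixed by 0)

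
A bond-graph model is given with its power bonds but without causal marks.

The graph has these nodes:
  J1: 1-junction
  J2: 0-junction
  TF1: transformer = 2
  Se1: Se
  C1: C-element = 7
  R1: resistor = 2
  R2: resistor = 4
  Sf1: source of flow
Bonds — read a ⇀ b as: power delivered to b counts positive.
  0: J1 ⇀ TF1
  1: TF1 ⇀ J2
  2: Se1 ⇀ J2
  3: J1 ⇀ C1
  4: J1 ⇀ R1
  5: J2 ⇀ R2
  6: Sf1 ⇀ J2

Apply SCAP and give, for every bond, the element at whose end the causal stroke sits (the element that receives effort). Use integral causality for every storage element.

b2 stroke at J2  (Se1 (Se) sets effort on bond)
b6 stroke at Sf1  (Sf1: flow source, stroke at near end)
b1 stroke at TF1  (J2: bond 2 brought effort, rest push out)
b5 stroke at R2  (J2 effort already set via bond 2)
b0 stroke at J1  (TF1 one-in-one-out from 1)
b3 stroke at J1  (C1 outputs effort q/C1)
b4 stroke at R1  (J1: last free bond brings flow in)

bond 0 stroke→J1
bond 1 stroke→TF1
bond 2 stroke→J2
bond 3 stroke→J1
bond 4 stroke→R1
bond 5 stroke→R2
bond 6 stroke→Sf1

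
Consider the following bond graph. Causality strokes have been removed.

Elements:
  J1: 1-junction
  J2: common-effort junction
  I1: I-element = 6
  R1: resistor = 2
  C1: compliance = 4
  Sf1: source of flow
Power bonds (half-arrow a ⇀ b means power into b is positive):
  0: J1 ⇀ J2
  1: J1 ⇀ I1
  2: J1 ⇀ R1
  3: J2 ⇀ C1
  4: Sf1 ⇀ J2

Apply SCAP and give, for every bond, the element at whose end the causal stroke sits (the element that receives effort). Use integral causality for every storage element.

b0 stroke→J1
b1 stroke→I1
b2 stroke→J1
b3 stroke→J2
b4 stroke→Sf1

β4 stroke→Sf1  (Sf1: flow source, stroke at near end)
β1 stroke→I1  (I1: I, integral causality)
β0 stroke→J1  (1-jn J1 has f-setter on 1)
β2 stroke→J1  (1-jn J1 has f-setter on 1)
β3 stroke→J2  (J2 needs exactly one e-in)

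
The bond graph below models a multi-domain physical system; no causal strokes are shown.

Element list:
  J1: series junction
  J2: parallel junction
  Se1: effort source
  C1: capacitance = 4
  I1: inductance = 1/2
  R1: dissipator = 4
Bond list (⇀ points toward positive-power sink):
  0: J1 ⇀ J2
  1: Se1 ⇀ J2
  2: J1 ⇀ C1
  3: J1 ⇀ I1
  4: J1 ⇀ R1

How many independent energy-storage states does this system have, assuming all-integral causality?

bond 1 |J2  (source Se1 imposes e)
bond 0 |J1  (J2: bond 1 brought effort, rest push out)
bond 2 |J1  (C1: C, integral causality)
bond 3 |I1  (I1 outputs flow p/I1)
bond 4 |J1  (common-f at J1 fixed by 3)

2  (C1, I1 all integral)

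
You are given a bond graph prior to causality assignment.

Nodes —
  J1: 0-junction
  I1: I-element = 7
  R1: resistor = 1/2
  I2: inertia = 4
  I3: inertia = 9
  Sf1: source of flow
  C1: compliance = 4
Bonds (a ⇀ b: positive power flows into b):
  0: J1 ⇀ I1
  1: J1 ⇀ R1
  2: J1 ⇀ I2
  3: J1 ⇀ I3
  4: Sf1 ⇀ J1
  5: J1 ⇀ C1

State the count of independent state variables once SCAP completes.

4  (C1, I1, I2, I3 all integral)

#4 stroke→Sf1  (Sf1 (Sf) sets flow on bond)
#0 stroke→I1  (I1 integral (f out))
#2 stroke→I2  (prefer integral on I2)
#3 stroke→I3  (I3 integral (f out))
#5 stroke→J1  (C1 integral (e out))
#1 stroke→R1  (J1: bond 5 brought effort, rest push out)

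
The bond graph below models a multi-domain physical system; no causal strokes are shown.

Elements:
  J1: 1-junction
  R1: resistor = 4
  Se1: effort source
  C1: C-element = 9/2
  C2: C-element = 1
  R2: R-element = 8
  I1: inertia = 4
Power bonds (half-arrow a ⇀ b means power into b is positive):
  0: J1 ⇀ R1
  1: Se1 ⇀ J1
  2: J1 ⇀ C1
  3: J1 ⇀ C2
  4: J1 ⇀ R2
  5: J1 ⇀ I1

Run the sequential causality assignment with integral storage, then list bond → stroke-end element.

β0 stroke→J1
β1 stroke→J1
β2 stroke→J1
β3 stroke→J1
β4 stroke→J1
β5 stroke→I1

#1 stroke at J1  (Se1 (Se) sets effort on bond)
#2 stroke at J1  (C1: C, integral causality)
#3 stroke at J1  (C2: C, integral causality)
#5 stroke at I1  (I1: I, integral causality)
#0 stroke at J1  (J1: bond 5 brought flow, rest push out)
#4 stroke at J1  (J1: bond 5 brought flow, rest push out)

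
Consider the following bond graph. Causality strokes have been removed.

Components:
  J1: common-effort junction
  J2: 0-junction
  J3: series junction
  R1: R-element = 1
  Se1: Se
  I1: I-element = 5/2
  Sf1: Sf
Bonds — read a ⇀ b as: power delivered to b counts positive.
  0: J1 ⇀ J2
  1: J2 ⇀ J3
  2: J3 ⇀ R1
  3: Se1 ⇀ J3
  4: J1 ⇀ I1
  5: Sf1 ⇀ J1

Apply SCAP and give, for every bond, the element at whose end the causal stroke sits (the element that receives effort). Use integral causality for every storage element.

β3 |J3  (Se1: effort source, stroke at far end)
β5 |Sf1  (source Sf1 imposes f)
β4 |I1  (I1 outputs flow p/I1)
β0 |J1  (J1 needs exactly one e-in)
β1 |J2  (only one effort-in slot at J2)
β2 |J3  (common-f at J3 fixed by 1)

bond 0 stroke at J1
bond 1 stroke at J2
bond 2 stroke at J3
bond 3 stroke at J3
bond 4 stroke at I1
bond 5 stroke at Sf1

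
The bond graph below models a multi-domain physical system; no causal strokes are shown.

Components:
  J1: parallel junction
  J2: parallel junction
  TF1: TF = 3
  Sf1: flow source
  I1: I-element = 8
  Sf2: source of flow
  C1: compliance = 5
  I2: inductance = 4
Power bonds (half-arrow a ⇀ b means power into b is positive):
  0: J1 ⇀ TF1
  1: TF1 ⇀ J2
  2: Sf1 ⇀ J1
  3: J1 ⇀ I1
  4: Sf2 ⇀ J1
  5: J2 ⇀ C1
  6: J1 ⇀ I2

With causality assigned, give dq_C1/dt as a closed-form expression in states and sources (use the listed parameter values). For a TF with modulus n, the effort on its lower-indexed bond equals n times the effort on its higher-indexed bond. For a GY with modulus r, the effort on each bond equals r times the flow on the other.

β2 stroke→Sf1  (Sf1 (Sf) sets flow on bond)
β4 stroke→Sf2  (source Sf2 imposes f)
β3 stroke→I1  (I1 integral (f out))
β5 stroke→J2  (prefer integral on C1)
β1 stroke→TF1  (J2: bond 5 brought effort, rest push out)
β0 stroke→J1  (through TF1, causality passes straight; one stroke at TF1)
β6 stroke→I2  (J1: bond 0 brought effort, rest push out)

dq_C1/dt = 3*F_Sf1 + 3*F_Sf2 - 3*p_I1/8 - 3*p_I2/4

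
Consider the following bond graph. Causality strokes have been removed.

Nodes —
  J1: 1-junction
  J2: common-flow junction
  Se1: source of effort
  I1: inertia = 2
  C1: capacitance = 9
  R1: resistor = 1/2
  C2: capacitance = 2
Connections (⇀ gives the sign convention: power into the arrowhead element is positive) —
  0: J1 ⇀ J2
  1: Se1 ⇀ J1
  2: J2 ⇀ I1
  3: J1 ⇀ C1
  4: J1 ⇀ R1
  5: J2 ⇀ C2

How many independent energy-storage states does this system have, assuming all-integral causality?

3  (C1, C2, I1 all integral)

β1 |J1  (source Se1 imposes e)
β2 |I1  (I1 outputs flow p/I1)
β0 |J2  (1-jn J2 has f-setter on 2)
β5 |J2  (common-f at J2 fixed by 2)
β3 |J1  (common-f at J1 fixed by 0)
β4 |J1  (common-f at J1 fixed by 0)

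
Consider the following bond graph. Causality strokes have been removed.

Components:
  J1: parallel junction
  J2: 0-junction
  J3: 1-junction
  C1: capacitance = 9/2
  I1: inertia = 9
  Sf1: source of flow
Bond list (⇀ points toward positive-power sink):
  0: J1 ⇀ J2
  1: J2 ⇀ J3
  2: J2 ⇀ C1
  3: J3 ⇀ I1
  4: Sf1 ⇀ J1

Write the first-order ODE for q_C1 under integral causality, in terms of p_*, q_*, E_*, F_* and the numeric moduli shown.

dq_C1/dt = F_Sf1 - p_I1/9

b4 →Sf1  (source Sf1 imposes f)
b0 →J1  (J1 needs exactly one e-in)
b2 →J2  (C1 integral (e out))
b1 →J3  (0-jn J2 has e-setter on 2)
b3 →I1  (closing 1-jn rule on J3)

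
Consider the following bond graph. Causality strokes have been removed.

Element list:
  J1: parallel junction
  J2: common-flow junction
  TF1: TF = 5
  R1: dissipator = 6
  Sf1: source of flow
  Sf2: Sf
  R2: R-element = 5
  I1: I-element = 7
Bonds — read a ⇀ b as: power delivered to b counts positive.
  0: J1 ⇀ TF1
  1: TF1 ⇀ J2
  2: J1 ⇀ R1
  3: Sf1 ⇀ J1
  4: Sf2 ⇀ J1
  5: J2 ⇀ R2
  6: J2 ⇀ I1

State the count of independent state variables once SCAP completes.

b3 |Sf1  (Sf1 fixes flow; stroke at Sf1)
b4 |Sf2  (Sf2: flow source, stroke at near end)
b6 |I1  (I1 outputs flow p/I1)
b1 |J2  (common-f at J2 fixed by 6)
b5 |J2  (J2: bond 6 brought flow, rest push out)
b0 |TF1  (TF1 one-in-one-out from 1)
b2 |J1  (J1 needs exactly one e-in)

1  (I1 all integral)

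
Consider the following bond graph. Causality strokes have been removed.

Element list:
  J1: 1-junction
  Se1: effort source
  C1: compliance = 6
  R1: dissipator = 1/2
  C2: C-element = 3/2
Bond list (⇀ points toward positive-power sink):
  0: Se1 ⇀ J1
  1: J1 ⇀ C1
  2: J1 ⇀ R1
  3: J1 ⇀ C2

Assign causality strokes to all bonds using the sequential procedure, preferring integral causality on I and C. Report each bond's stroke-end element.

b0 →J1  (Se1: effort source, stroke at far end)
b1 →J1  (prefer integral on C1)
b3 →J1  (C2: C, integral causality)
b2 →R1  (only one flow-in slot at J1)

bond 0 stroke→J1
bond 1 stroke→J1
bond 2 stroke→R1
bond 3 stroke→J1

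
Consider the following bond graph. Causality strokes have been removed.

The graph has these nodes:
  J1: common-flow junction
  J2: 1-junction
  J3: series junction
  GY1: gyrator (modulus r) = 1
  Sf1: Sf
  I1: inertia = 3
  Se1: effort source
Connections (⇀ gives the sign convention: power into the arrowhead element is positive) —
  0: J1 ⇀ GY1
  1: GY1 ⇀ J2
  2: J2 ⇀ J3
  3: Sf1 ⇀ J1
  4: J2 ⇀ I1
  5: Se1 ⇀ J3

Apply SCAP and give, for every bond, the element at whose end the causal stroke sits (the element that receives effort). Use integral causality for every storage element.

#0 →J1
#1 →J2
#2 →J2
#3 →Sf1
#4 →I1
#5 →J3

β3 →Sf1  (Sf1: flow source, stroke at near end)
β5 →J3  (Se1: effort source, stroke at far end)
β0 →J1  (1-jn J1 has f-setter on 3)
β2 →J2  (only one flow-in slot at J3)
β1 →J2  (through GY1, causality inverts; strokes same side of GY1)
β4 →I1  (J2 needs exactly one f-in)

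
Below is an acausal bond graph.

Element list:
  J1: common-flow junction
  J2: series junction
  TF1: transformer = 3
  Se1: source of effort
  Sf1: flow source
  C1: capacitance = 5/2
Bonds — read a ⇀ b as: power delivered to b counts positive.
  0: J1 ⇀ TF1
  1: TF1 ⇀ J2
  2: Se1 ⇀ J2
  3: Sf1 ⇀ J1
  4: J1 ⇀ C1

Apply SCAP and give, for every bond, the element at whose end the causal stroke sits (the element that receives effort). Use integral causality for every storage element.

b0 stroke at J1
b1 stroke at TF1
b2 stroke at J2
b3 stroke at Sf1
b4 stroke at J1

β2 |J2  (Se1: effort source, stroke at far end)
β3 |Sf1  (Sf1: flow source, stroke at near end)
β0 |J1  (J1 flow already set via bond 3)
β4 |J1  (1-jn J1 has f-setter on 3)
β1 |TF1  (J2 needs exactly one f-in)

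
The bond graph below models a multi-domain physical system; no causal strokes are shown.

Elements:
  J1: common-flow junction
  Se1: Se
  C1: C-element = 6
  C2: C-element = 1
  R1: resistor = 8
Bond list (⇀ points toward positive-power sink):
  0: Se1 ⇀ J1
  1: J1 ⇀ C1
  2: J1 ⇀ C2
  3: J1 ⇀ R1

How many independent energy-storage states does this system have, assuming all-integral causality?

β0 →J1  (source Se1 imposes e)
β1 →J1  (prefer integral on C1)
β2 →J1  (C2: C, integral causality)
β3 →R1  (closing 1-jn rule on J1)

2  (C1, C2 all integral)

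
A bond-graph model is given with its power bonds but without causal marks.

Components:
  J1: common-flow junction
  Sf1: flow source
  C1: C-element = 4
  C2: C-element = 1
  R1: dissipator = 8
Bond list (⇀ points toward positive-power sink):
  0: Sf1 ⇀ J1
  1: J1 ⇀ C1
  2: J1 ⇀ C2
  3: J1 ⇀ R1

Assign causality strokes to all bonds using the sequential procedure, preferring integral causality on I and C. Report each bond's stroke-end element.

β0 |Sf1  (Sf1 (Sf) sets flow on bond)
β1 |J1  (J1 flow already set via bond 0)
β2 |J1  (1-jn J1 has f-setter on 0)
β3 |J1  (1-jn J1 has f-setter on 0)

bond 0 stroke at Sf1
bond 1 stroke at J1
bond 2 stroke at J1
bond 3 stroke at J1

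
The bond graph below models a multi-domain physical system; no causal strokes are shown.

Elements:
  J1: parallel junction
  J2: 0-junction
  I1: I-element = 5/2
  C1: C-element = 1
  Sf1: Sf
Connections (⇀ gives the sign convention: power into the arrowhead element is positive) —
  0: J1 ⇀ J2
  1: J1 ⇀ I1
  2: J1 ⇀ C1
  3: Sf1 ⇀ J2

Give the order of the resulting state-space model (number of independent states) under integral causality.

b3 |Sf1  (Sf1: flow source, stroke at near end)
b0 |J2  (closing 0-jn rule on J2)
b1 |I1  (prefer integral on I1)
b2 |J1  (only one effort-in slot at J1)

2  (C1, I1 all integral)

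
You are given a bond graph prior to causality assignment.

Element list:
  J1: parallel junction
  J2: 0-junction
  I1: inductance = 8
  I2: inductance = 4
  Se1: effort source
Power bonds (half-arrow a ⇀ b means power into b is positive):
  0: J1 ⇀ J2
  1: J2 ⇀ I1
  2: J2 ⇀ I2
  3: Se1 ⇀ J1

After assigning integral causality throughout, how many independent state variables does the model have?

bond 3 |J1  (Se1 (Se) sets effort on bond)
bond 0 |J2  (J1 effort already set via bond 3)
bond 1 |I1  (J2 effort already set via bond 0)
bond 2 |I2  (0-jn J2 has e-setter on 0)

2  (I1, I2 all integral)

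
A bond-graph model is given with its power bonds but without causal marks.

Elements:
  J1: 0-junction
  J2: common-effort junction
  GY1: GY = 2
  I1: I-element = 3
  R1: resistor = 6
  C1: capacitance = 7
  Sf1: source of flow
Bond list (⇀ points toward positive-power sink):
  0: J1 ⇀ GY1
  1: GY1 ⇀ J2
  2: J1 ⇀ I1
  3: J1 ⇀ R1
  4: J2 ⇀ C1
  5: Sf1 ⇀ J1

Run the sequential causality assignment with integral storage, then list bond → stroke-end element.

b5 →Sf1  (Sf1 (Sf) sets flow on bond)
b2 →I1  (prefer integral on I1)
b4 →J2  (C1 integral (e out))
b1 →GY1  (common-e at J2 fixed by 4)
b0 →GY1  (GY1: gyrator matches bond 1)
b3 →J1  (J1: last free bond brings effort in)

bond 0 |GY1
bond 1 |GY1
bond 2 |I1
bond 3 |J1
bond 4 |J2
bond 5 |Sf1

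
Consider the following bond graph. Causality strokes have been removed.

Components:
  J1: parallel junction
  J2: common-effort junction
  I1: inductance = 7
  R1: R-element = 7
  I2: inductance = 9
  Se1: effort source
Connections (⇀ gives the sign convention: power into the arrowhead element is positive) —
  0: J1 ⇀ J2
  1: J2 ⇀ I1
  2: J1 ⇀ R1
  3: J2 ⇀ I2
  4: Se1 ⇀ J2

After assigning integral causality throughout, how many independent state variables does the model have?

2  (I1, I2 all integral)

#4 →J2  (Se1 fixes effort; stroke away)
#0 →J1  (J2 effort already set via bond 4)
#1 →I1  (J2 effort already set via bond 4)
#3 →I2  (common-e at J2 fixed by 4)
#2 →R1  (J1 effort already set via bond 0)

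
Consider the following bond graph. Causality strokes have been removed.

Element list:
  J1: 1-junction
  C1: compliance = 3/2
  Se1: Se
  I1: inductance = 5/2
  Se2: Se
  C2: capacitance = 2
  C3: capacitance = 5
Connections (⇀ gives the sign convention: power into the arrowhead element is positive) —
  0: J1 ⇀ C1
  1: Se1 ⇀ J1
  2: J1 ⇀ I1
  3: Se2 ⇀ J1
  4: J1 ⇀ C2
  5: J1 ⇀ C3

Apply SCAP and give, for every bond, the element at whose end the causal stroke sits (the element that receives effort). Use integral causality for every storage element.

b1 |J1  (Se1 (Se) sets effort on bond)
b3 |J1  (Se2: effort source, stroke at far end)
b0 |J1  (C1 integral (e out))
b2 |I1  (I1 integral (f out))
b4 |J1  (common-f at J1 fixed by 2)
b5 |J1  (1-jn J1 has f-setter on 2)

b0 stroke at J1
b1 stroke at J1
b2 stroke at I1
b3 stroke at J1
b4 stroke at J1
b5 stroke at J1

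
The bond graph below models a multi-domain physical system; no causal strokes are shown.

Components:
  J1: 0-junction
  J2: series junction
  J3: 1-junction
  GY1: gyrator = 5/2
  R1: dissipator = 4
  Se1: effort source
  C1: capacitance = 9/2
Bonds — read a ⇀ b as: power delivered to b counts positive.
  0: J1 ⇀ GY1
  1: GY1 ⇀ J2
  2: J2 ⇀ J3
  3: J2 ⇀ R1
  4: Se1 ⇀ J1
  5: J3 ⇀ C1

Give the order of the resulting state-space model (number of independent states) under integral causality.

b4 stroke at J1  (Se1 (Se) sets effort on bond)
b0 stroke at GY1  (J1 effort already set via bond 4)
b1 stroke at GY1  (GY1: gyrator matches bond 0)
b2 stroke at J2  (1-jn J2 has f-setter on 1)
b3 stroke at J2  (J2 flow already set via bond 1)
b5 stroke at J3  (1-jn J3 has f-setter on 2)

1  (C1 all integral)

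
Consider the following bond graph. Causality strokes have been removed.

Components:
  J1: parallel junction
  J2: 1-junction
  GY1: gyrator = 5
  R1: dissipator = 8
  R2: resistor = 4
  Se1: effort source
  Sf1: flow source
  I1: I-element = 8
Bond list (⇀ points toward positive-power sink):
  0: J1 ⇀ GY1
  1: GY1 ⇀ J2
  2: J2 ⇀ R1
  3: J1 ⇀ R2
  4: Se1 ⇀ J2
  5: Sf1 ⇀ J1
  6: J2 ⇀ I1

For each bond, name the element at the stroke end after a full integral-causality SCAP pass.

bond 4 stroke→J2  (Se1 (Se) sets effort on bond)
bond 5 stroke→Sf1  (Sf1: flow source, stroke at near end)
bond 6 stroke→I1  (I1 outputs flow p/I1)
bond 1 stroke→J2  (1-jn J2 has f-setter on 6)
bond 2 stroke→J2  (common-f at J2 fixed by 6)
bond 0 stroke→J1  (GY GY1: same side as bond 1)
bond 3 stroke→R2  (J1 effort already set via bond 0)

b0 →J1
b1 →J2
b2 →J2
b3 →R2
b4 →J2
b5 →Sf1
b6 →I1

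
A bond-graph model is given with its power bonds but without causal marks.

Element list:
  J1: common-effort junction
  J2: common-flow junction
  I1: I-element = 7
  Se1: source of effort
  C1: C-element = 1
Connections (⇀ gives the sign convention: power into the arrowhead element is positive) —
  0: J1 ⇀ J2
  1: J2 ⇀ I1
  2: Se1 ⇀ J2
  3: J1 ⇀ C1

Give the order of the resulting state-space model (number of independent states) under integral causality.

b2 stroke at J2  (source Se1 imposes e)
b1 stroke at I1  (prefer integral on I1)
b0 stroke at J2  (common-f at J2 fixed by 1)
b3 stroke at J1  (only one effort-in slot at J1)

2  (C1, I1 all integral)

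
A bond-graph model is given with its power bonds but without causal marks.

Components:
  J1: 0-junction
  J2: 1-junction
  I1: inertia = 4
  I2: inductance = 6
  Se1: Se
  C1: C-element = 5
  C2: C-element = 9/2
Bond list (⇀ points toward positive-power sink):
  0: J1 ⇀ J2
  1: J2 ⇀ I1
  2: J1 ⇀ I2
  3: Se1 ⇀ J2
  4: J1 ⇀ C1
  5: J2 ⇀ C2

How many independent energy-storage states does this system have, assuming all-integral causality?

b3 stroke→J2  (Se1 fixes effort; stroke away)
b1 stroke→I1  (I1 outputs flow p/I1)
b0 stroke→J2  (J2: bond 1 brought flow, rest push out)
b5 stroke→J2  (J2 flow already set via bond 1)
b2 stroke→I2  (prefer integral on I2)
b4 stroke→J1  (only one effort-in slot at J1)

4  (C1, C2, I1, I2 all integral)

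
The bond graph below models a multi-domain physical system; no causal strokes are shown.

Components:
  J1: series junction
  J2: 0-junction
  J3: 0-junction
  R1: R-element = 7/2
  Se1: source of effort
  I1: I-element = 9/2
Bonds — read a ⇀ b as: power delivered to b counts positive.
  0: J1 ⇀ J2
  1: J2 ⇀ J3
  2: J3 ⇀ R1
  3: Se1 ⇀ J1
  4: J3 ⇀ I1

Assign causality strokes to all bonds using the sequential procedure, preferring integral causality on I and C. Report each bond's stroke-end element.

β3 |J1  (Se1 fixes effort; stroke away)
β0 |J2  (J1 needs exactly one f-in)
β1 |J3  (common-e at J2 fixed by 0)
β2 |R1  (J3 effort already set via bond 1)
β4 |I1  (J3 effort already set via bond 1)

#0 →J2
#1 →J3
#2 →R1
#3 →J1
#4 →I1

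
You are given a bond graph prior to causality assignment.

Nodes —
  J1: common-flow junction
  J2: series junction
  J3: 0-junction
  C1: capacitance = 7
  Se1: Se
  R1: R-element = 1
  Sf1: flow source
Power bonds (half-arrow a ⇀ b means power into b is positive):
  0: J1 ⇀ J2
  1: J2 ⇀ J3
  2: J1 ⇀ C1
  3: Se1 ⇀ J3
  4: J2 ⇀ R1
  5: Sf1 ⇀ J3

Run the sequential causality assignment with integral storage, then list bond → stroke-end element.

bond 0 stroke→J2
bond 1 stroke→J2
bond 2 stroke→J1
bond 3 stroke→J3
bond 4 stroke→R1
bond 5 stroke→Sf1

b3 stroke→J3  (Se1: effort source, stroke at far end)
b5 stroke→Sf1  (Sf1 (Sf) sets flow on bond)
b1 stroke→J2  (common-e at J3 fixed by 3)
b2 stroke→J1  (prefer integral on C1)
b0 stroke→J2  (J1 needs exactly one f-in)
b4 stroke→R1  (closing 1-jn rule on J2)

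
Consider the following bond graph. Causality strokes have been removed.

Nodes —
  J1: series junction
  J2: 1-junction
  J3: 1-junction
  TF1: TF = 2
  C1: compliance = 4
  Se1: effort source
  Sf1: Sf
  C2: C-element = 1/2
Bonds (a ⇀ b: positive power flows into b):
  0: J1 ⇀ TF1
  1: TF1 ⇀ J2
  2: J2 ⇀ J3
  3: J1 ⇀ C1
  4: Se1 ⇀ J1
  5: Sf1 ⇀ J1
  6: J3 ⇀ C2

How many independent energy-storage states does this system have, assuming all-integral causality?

#4 →J1  (Se1 (Se) sets effort on bond)
#5 →Sf1  (Sf1: flow source, stroke at near end)
#0 →J1  (common-f at J1 fixed by 5)
#3 →J1  (J1 flow already set via bond 5)
#1 →TF1  (TF1: transformer flips bond 0)
#2 →J2  (1-jn J2 has f-setter on 1)
#6 →J3  (common-f at J3 fixed by 2)

2  (C1, C2 all integral)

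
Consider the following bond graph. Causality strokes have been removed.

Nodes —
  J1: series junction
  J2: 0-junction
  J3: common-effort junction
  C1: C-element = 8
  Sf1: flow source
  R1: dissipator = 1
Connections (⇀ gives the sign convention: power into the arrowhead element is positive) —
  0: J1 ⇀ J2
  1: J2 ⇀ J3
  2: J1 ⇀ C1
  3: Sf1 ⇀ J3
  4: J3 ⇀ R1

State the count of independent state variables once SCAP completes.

1  (C1 all integral)

#3 →Sf1  (source Sf1 imposes f)
#2 →J1  (C1: C, integral causality)
#0 →J2  (J1: last free bond brings flow in)
#1 →J3  (0-jn J2 has e-setter on 0)
#4 →R1  (J3 effort already set via bond 1)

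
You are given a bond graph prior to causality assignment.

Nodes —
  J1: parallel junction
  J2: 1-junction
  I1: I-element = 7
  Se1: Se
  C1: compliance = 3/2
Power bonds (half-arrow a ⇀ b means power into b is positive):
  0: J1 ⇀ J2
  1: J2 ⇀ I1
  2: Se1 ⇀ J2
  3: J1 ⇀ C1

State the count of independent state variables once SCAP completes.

2  (C1, I1 all integral)

bond 2 stroke→J2  (Se1: effort source, stroke at far end)
bond 1 stroke→I1  (I1 integral (f out))
bond 0 stroke→J2  (J2: bond 1 brought flow, rest push out)
bond 3 stroke→J1  (closing 0-jn rule on J1)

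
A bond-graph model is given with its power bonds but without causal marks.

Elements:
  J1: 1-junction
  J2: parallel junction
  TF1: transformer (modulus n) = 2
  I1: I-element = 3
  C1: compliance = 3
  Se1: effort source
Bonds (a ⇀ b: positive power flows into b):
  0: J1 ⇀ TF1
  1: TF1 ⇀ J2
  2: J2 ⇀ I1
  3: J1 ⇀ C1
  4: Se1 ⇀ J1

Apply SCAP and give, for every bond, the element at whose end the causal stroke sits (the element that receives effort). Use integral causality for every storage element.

b0 stroke at TF1
b1 stroke at J2
b2 stroke at I1
b3 stroke at J1
b4 stroke at J1

b4 stroke→J1  (Se1 (Se) sets effort on bond)
b2 stroke→I1  (prefer integral on I1)
b1 stroke→J2  (J2: last free bond brings effort in)
b0 stroke→TF1  (TF1: transformer flips bond 1)
b3 stroke→J1  (common-f at J1 fixed by 0)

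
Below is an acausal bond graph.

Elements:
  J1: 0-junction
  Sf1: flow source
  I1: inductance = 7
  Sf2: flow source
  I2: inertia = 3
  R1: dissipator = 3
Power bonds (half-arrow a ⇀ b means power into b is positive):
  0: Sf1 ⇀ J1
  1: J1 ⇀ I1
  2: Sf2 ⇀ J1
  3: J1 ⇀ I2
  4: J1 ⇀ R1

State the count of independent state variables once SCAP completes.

2  (I1, I2 all integral)

bond 0 |Sf1  (Sf1 fixes flow; stroke at Sf1)
bond 2 |Sf2  (source Sf2 imposes f)
bond 1 |I1  (I1 outputs flow p/I1)
bond 3 |I2  (I2 outputs flow p/I2)
bond 4 |J1  (J1 needs exactly one e-in)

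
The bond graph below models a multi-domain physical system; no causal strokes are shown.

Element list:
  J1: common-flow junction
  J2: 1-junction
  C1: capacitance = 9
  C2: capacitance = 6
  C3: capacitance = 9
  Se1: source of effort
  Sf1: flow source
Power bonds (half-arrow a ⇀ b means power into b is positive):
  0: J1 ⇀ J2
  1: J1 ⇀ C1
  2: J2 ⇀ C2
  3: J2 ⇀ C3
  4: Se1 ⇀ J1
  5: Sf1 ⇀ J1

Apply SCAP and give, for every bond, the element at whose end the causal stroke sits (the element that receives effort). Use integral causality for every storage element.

#0 stroke at J1
#1 stroke at J1
#2 stroke at J2
#3 stroke at J2
#4 stroke at J1
#5 stroke at Sf1

#4 stroke→J1  (source Se1 imposes e)
#5 stroke→Sf1  (Sf1 fixes flow; stroke at Sf1)
#0 stroke→J1  (J1: bond 5 brought flow, rest push out)
#1 stroke→J1  (1-jn J1 has f-setter on 5)
#2 stroke→J2  (common-f at J2 fixed by 0)
#3 stroke→J2  (J2 flow already set via bond 0)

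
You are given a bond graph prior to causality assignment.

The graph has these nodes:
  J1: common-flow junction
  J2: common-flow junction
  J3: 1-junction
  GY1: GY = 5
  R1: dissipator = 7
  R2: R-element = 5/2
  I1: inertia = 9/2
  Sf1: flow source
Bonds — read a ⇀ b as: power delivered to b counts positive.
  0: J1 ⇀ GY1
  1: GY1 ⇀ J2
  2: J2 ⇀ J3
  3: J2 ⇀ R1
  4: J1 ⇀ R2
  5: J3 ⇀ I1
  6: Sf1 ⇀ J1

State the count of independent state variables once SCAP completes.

#6 |Sf1  (Sf1 fixes flow; stroke at Sf1)
#0 |J1  (J1 flow already set via bond 6)
#4 |J1  (J1 flow already set via bond 6)
#1 |J2  (through GY1, causality inverts; strokes same side of GY1)
#5 |I1  (I1: I, integral causality)
#2 |J3  (1-jn J3 has f-setter on 5)
#3 |J2  (J2: bond 2 brought flow, rest push out)

1  (I1 all integral)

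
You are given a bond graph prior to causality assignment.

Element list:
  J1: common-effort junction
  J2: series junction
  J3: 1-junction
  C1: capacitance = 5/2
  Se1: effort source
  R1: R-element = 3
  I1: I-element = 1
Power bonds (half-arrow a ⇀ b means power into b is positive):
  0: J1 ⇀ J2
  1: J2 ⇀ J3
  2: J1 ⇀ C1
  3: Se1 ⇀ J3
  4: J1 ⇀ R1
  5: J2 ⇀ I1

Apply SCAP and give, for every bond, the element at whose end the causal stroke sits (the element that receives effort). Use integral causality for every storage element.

β0 stroke→J2
β1 stroke→J2
β2 stroke→J1
β3 stroke→J3
β4 stroke→R1
β5 stroke→I1

b3 →J3  (Se1 (Se) sets effort on bond)
b1 →J2  (closing 1-jn rule on J3)
b2 →J1  (prefer integral on C1)
b0 →J2  (common-e at J1 fixed by 2)
b4 →R1  (J1: bond 2 brought effort, rest push out)
b5 →I1  (J2 needs exactly one f-in)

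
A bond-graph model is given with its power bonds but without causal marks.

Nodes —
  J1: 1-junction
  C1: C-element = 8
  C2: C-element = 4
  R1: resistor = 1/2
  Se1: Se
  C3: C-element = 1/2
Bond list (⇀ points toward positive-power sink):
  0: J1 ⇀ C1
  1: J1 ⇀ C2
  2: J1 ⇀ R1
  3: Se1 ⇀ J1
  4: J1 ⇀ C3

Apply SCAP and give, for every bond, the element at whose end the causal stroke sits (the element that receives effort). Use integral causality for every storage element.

β3 stroke at J1  (Se1: effort source, stroke at far end)
β0 stroke at J1  (C1 integral (e out))
β1 stroke at J1  (C2: C, integral causality)
β4 stroke at J1  (C3 outputs effort q/C3)
β2 stroke at R1  (J1: last free bond brings flow in)

bond 0 →J1
bond 1 →J1
bond 2 →R1
bond 3 →J1
bond 4 →J1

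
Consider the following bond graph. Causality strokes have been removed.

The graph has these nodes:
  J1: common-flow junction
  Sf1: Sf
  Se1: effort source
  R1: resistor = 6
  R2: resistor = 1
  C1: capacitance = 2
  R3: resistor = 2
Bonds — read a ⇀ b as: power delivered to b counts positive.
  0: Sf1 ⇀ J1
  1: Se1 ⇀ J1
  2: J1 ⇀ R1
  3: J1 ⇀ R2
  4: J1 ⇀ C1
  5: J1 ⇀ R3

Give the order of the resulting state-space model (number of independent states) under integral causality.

1  (C1 all integral)

β0 →Sf1  (Sf1: flow source, stroke at near end)
β1 →J1  (source Se1 imposes e)
β2 →J1  (common-f at J1 fixed by 0)
β3 →J1  (1-jn J1 has f-setter on 0)
β4 →J1  (J1: bond 0 brought flow, rest push out)
β5 →J1  (J1 flow already set via bond 0)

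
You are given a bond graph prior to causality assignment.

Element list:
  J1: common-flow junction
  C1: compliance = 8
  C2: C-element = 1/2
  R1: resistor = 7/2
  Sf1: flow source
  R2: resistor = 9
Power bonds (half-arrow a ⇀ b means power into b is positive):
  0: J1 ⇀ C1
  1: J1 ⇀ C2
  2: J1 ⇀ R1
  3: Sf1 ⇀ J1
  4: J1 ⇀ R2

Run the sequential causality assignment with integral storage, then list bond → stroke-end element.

bond 3 stroke at Sf1  (source Sf1 imposes f)
bond 0 stroke at J1  (J1: bond 3 brought flow, rest push out)
bond 1 stroke at J1  (J1 flow already set via bond 3)
bond 2 stroke at J1  (common-f at J1 fixed by 3)
bond 4 stroke at J1  (common-f at J1 fixed by 3)

b0 stroke→J1
b1 stroke→J1
b2 stroke→J1
b3 stroke→Sf1
b4 stroke→J1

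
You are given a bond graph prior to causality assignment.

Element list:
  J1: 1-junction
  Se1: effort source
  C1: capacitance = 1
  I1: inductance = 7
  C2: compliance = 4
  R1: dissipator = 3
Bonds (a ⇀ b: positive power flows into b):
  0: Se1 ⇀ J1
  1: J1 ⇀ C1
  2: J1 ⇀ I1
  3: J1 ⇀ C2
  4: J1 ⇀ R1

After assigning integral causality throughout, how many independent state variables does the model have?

3  (C1, C2, I1 all integral)

β0 stroke at J1  (Se1: effort source, stroke at far end)
β1 stroke at J1  (prefer integral on C1)
β2 stroke at I1  (I1 outputs flow p/I1)
β3 stroke at J1  (1-jn J1 has f-setter on 2)
β4 stroke at J1  (common-f at J1 fixed by 2)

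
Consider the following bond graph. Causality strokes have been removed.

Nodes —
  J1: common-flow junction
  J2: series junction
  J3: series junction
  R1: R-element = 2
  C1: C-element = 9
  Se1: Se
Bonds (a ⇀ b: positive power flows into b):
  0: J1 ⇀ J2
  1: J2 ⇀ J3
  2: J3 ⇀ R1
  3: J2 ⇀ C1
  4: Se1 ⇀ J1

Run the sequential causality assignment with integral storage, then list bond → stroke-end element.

b4 stroke→J1  (source Se1 imposes e)
b0 stroke→J2  (J1 needs exactly one f-in)
b3 stroke→J2  (prefer integral on C1)
b1 stroke→J3  (J2: last free bond brings flow in)
b2 stroke→R1  (J3: last free bond brings flow in)

b0 |J2
b1 |J3
b2 |R1
b3 |J2
b4 |J1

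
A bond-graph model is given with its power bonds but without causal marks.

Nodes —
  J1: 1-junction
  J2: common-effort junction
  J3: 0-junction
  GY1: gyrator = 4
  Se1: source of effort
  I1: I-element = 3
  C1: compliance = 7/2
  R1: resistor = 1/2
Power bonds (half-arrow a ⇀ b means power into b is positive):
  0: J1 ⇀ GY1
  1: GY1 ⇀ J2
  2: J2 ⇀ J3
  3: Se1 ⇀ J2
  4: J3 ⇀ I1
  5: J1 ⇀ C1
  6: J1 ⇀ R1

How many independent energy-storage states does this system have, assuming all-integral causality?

2  (C1, I1 all integral)

b3 stroke at J2  (Se1 fixes effort; stroke away)
b1 stroke at GY1  (common-e at J2 fixed by 3)
b2 stroke at J3  (J2 effort already set via bond 3)
b4 stroke at I1  (common-e at J3 fixed by 2)
b0 stroke at GY1  (GY1 both-in/both-out from 1)
b5 stroke at J1  (1-jn J1 has f-setter on 0)
b6 stroke at J1  (1-jn J1 has f-setter on 0)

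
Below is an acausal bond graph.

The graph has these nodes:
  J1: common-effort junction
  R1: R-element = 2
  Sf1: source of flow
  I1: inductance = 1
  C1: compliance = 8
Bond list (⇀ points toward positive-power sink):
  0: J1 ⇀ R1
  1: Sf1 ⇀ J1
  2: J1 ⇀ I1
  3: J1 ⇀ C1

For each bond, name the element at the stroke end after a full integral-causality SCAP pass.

β1 stroke at Sf1  (Sf1 fixes flow; stroke at Sf1)
β2 stroke at I1  (I1: I, integral causality)
β3 stroke at J1  (C1: C, integral causality)
β0 stroke at R1  (0-jn J1 has e-setter on 3)

β0 stroke at R1
β1 stroke at Sf1
β2 stroke at I1
β3 stroke at J1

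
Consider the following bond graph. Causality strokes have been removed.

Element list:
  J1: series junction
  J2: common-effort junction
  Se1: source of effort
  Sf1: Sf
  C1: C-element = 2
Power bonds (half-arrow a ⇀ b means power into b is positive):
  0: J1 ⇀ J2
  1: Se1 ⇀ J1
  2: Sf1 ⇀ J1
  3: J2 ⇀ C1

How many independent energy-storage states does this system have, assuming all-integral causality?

bond 1 stroke→J1  (source Se1 imposes e)
bond 2 stroke→Sf1  (Sf1 (Sf) sets flow on bond)
bond 0 stroke→J1  (J1: bond 2 brought flow, rest push out)
bond 3 stroke→J2  (J2 needs exactly one e-in)

1  (C1 all integral)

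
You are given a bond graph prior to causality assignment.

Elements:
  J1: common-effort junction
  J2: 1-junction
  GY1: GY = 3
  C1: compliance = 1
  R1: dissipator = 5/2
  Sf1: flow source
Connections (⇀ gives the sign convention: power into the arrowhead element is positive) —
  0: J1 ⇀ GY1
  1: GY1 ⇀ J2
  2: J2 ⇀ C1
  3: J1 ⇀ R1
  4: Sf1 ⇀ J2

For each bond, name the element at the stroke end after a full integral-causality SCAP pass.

bond 4 stroke at Sf1  (Sf1 fixes flow; stroke at Sf1)
bond 1 stroke at J2  (J2: bond 4 brought flow, rest push out)
bond 2 stroke at J2  (J2 flow already set via bond 4)
bond 0 stroke at J1  (GY1 both-in/both-out from 1)
bond 3 stroke at R1  (common-e at J1 fixed by 0)

#0 →J1
#1 →J2
#2 →J2
#3 →R1
#4 →Sf1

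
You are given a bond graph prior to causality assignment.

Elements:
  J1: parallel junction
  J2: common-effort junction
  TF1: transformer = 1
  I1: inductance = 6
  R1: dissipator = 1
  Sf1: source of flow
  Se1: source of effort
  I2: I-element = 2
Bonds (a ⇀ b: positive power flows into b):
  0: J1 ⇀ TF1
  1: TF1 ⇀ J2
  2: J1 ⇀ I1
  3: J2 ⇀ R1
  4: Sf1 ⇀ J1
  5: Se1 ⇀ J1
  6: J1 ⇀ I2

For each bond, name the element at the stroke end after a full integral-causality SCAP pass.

bond 0 stroke at TF1
bond 1 stroke at J2
bond 2 stroke at I1
bond 3 stroke at R1
bond 4 stroke at Sf1
bond 5 stroke at J1
bond 6 stroke at I2

bond 4 stroke→Sf1  (Sf1 fixes flow; stroke at Sf1)
bond 5 stroke→J1  (Se1: effort source, stroke at far end)
bond 0 stroke→TF1  (J1: bond 5 brought effort, rest push out)
bond 2 stroke→I1  (common-e at J1 fixed by 5)
bond 6 stroke→I2  (common-e at J1 fixed by 5)
bond 1 stroke→J2  (TF1 one-in-one-out from 0)
bond 3 stroke→R1  (J2: bond 1 brought effort, rest push out)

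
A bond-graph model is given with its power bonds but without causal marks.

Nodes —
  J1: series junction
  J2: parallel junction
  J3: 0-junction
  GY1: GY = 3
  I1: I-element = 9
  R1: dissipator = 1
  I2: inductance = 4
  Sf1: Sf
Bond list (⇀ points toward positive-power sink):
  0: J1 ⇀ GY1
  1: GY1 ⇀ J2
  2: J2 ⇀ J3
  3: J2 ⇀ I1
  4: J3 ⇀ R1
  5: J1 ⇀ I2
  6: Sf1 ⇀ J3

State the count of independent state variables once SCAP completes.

β6 stroke→Sf1  (Sf1 (Sf) sets flow on bond)
β3 stroke→I1  (I1 integral (f out))
β5 stroke→I2  (I2: I, integral causality)
β0 stroke→J1  (J1: bond 5 brought flow, rest push out)
β1 stroke→J2  (GY1: gyrator matches bond 0)
β2 stroke→J3  (0-jn J2 has e-setter on 1)
β4 stroke→R1  (common-e at J3 fixed by 2)

2  (I1, I2 all integral)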